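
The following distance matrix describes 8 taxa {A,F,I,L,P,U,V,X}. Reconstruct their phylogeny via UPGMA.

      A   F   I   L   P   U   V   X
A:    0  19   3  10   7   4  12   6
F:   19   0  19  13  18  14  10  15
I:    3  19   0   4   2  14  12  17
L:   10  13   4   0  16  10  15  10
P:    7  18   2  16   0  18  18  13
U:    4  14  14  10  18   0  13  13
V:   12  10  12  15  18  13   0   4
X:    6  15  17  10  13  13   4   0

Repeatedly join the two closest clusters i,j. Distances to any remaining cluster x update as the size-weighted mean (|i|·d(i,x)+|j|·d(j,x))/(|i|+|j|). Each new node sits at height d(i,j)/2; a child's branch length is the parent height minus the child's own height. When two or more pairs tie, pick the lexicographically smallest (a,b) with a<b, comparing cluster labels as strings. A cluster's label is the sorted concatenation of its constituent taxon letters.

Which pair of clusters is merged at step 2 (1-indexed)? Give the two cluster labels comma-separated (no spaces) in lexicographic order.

A,U

1. join I+P (d=2) ⇒ IP; edges |I|=1, |P|=1
  updated: d(A,IP)=5, d(F,IP)=37/2, d(IP,L)=10, d(IP,U)=16, d(IP,V)=15, d(IP,X)=15
2. join A+U (d=4) ⇒ AU; edges |A|=2, |U|=2
  updated: d(AU,F)=33/2, d(AU,IP)=21/2, d(AU,L)=10, d(AU,V)=25/2, d(AU,X)=19/2
3. join V+X (d=4) ⇒ VX; edges |V|=2, |X|=2
  updated: d(AU,VX)=11, d(F,VX)=25/2, d(IP,VX)=15, d(L,VX)=25/2
4. join AU+L (d=10) ⇒ ALU; edges |AU|=3, |L|=5
  updated: d(ALU,F)=46/3, d(ALU,IP)=31/3, d(ALU,VX)=23/2
5. join ALU+IP (d=31/3) ⇒ AILPU; edges |ALU|=1/6, |IP|=25/6
  updated: d(AILPU,F)=83/5, d(AILPU,VX)=129/10
6. join F+VX (d=25/2) ⇒ FVX; edges |F|=25/4, |VX|=17/4
  updated: d(AILPU,FVX)=212/15
7. join AILPU+FVX (d=212/15) ⇒ AFILPUVX; edges |AILPU|=19/10, |FVX|=49/60
final tree: ((((A:2,U:2):3,L:5):1/6,(I:1,P:1):25/6):19/10,(F:25/4,(V:2,X:2):17/4):49/60)
total length: 711/20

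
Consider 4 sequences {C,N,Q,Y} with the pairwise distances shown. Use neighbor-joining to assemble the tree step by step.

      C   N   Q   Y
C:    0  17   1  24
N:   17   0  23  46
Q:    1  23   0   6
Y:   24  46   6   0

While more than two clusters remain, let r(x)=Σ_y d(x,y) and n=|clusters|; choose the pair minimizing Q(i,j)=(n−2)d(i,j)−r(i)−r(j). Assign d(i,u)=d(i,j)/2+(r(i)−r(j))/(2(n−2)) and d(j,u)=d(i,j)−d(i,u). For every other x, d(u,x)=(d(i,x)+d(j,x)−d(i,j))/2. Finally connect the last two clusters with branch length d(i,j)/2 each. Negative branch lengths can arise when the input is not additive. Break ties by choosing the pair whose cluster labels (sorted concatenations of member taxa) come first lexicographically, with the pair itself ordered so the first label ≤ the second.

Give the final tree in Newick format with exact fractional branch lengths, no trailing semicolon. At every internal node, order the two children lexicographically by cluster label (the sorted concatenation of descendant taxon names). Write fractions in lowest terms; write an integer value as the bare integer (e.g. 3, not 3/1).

1. join C+N (d=17, Q=-94) ⇒ CN; edges |C|=-5/2, |N|=39/2
  updated: d(CN,Q)=7/2, d(CN,Y)=53/2
2. join CN+Q (d=7/2, Q=-36) ⇒ CNQ; edges |CN|=12, |Q|=-17/2
  updated: d(CNQ,Y)=29/2
3. join CNQ+Y (d=29/2) ⇒ CNQY; edges |CNQ|=29/4, |Y|=29/4
final tree: (((C:-5/2,N:39/2):12,Q:-17/2):29/4,Y:29/4)
total length: 35

(((C:-5/2,N:39/2):12,Q:-17/2):29/4,Y:29/4)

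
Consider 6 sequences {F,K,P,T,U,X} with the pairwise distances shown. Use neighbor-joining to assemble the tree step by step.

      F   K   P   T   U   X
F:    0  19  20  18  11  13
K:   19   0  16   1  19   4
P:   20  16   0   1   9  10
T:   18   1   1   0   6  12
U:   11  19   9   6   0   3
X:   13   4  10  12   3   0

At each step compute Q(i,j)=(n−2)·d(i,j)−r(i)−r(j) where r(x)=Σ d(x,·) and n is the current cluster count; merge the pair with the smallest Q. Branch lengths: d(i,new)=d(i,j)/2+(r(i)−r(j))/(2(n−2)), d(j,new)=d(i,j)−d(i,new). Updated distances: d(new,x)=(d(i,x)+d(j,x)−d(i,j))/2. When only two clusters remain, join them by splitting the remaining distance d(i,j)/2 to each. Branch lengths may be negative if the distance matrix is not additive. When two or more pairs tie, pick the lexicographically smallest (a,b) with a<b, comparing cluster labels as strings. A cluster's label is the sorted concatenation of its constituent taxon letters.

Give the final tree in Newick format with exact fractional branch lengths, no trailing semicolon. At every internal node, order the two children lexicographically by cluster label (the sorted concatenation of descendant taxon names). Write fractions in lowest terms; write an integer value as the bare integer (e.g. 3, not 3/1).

step 1: merge (K,T) at d=1, Q=-93; branch lengths K→25/8, T→-17/8; new cluster KT
  updated: d(F,KT)=18, d(KT,P)=8, d(KT,U)=12, d(KT,X)=15/2
step 2: merge (KT,P) at d=8, Q=-137/2; branch lengths KT→15/4, P→17/4; new cluster KPT
  updated: d(F,KPT)=15, d(KPT,U)=13/2, d(KPT,X)=19/4
step 3: merge (F,U) at d=11, Q=-75/2; branch lengths F→81/8, U→7/8; new cluster FU
  updated: d(FU,KPT)=21/4, d(FU,X)=5/2
step 4: merge (FU,KPT) at d=21/4, Q=-25/2; branch lengths FU→3/2, KPT→15/4; new cluster FKPTU
  updated: d(FKPTU,X)=1
step 5: merge (FKPTU,X) at d=1; branch lengths FKPTU→1/2, X→1/2; new cluster FKPTUX
final tree: (((F:81/8,U:7/8):3/2,((K:25/8,T:-17/8):15/4,P:17/4):15/4):1/2,X:1/2)
total length: 105/4

(((F:81/8,U:7/8):3/2,((K:25/8,T:-17/8):15/4,P:17/4):15/4):1/2,X:1/2)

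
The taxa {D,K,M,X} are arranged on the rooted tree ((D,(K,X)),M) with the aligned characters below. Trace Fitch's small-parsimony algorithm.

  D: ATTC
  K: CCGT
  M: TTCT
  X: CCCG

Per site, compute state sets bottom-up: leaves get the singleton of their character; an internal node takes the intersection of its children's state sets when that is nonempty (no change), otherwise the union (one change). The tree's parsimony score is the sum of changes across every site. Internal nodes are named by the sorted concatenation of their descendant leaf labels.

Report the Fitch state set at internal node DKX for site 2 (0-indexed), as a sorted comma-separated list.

C,G,T

site 0, node KX: K={C} ∩ X={C} → {C} (+0)
site 0, node DKX: D={A} ∪ KX={C} → {A,C} (+1)
site 0, node DKMX: DKX={A,C} ∪ M={T} → {A,C,T} (+1)
site 1, node KX: K={C} ∩ X={C} → {C} (+0)
site 1, node DKX: D={T} ∪ KX={C} → {C,T} (+1)
site 1, node DKMX: DKX={C,T} ∩ M={T} → {T} (+0)
site 2, node KX: K={G} ∪ X={C} → {C,G} (+1)
site 2, node DKX: D={T} ∪ KX={C,G} → {C,G,T} (+1)
site 2, node DKMX: DKX={C,G,T} ∩ M={C} → {C} (+0)
site 3, node KX: K={T} ∪ X={G} → {G,T} (+1)
site 3, node DKX: D={C} ∪ KX={G,T} → {C,G,T} (+1)
site 3, node DKMX: DKX={C,G,T} ∩ M={T} → {T} (+0)
per-site changes: [2, 1, 2, 2]; total = 7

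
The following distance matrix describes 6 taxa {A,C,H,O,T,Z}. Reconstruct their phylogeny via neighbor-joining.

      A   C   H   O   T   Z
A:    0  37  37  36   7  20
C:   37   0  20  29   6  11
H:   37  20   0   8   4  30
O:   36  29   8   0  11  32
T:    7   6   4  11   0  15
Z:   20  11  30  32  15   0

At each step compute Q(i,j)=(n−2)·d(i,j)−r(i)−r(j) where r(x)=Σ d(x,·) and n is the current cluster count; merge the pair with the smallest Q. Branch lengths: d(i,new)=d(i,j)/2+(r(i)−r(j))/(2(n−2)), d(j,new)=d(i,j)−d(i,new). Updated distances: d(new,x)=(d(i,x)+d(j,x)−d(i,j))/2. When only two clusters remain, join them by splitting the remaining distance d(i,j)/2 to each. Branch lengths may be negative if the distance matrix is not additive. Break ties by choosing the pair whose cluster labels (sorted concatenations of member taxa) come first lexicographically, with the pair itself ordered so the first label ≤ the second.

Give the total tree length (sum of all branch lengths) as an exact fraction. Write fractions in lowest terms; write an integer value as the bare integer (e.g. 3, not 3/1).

381/8

step 1: merge (H,O) at d=8, Q=-183; branch lengths H→15/8, O→49/8; new cluster HO
  updated: d(A,HO)=65/2, d(C,HO)=41/2, d(HO,T)=7/2, d(HO,Z)=27
step 2: merge (C,Z) at d=11, Q=-229/2; branch lengths C→23/4, Z→21/4; new cluster CZ
  updated: d(A,CZ)=23, d(CZ,HO)=73/4, d(CZ,T)=5
step 3: merge (A,T) at d=7, Q=-64; branch lengths A→61/4, T→-33/4; new cluster AT
  updated: d(AT,CZ)=21/2, d(AT,HO)=29/2
step 4: merge (AT,CZ) at d=21/2, Q=-173/4; branch lengths AT→27/8, CZ→57/8; new cluster ACTZ
  updated: d(ACTZ,HO)=89/8
step 5: merge (ACTZ,HO) at d=89/8; branch lengths ACTZ→89/16, HO→89/16; new cluster ACHOTZ
final tree: (((A:61/4,T:-33/4):27/8,(C:23/4,Z:21/4):57/8):89/16,(H:15/8,O:49/8):89/16)
total length: 381/8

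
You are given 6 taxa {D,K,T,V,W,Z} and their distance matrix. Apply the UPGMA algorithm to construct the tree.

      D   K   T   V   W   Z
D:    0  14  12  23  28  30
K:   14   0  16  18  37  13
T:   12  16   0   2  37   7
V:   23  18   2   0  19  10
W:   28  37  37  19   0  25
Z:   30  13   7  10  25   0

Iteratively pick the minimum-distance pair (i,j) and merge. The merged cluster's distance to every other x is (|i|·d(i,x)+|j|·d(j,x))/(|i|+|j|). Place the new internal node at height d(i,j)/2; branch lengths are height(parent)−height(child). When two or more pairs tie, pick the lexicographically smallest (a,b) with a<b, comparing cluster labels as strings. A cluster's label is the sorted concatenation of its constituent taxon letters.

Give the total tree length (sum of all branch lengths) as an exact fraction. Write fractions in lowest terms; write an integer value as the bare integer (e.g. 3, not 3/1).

3047/60

iteration 1: select T,V (d=2); attach at lengths (1, 1); label the merged cluster TV
  updated: d(D,TV)=35/2, d(K,TV)=17, d(TV,W)=28, d(TV,Z)=17/2
iteration 2: select TV,Z (d=17/2); attach at lengths (13/4, 17/4); label the merged cluster TVZ
  updated: d(D,TVZ)=65/3, d(K,TVZ)=47/3, d(TVZ,W)=27
iteration 3: select D,K (d=14); attach at lengths (7, 7); label the merged cluster DK
  updated: d(DK,TVZ)=56/3, d(DK,W)=65/2
iteration 4: select DK,TVZ (d=56/3); attach at lengths (7/3, 61/12); label the merged cluster DKTVZ
  updated: d(DKTVZ,W)=146/5
iteration 5: select DKTVZ,W (d=146/5); attach at lengths (79/15, 73/5); label the merged cluster DKTVWZ
final tree: (((D:7,K:7):7/3,((T:1,V:1):13/4,Z:17/4):61/12):79/15,W:73/5)
total length: 3047/60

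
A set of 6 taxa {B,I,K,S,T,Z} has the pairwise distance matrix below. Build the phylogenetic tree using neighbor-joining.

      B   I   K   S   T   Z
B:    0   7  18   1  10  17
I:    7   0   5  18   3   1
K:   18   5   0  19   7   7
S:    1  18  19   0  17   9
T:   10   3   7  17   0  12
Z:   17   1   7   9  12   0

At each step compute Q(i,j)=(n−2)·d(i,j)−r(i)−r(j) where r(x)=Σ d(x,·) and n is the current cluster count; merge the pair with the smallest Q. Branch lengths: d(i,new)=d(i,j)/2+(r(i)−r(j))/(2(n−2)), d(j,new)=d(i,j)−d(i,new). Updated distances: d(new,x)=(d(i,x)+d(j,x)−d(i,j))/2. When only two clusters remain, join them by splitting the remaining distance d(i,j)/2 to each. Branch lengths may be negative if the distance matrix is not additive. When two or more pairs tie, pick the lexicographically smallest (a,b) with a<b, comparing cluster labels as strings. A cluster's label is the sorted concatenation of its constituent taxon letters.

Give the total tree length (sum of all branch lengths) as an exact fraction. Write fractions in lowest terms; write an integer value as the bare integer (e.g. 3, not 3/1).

355/16

step 1: merge (B,S) at d=1, Q=-113; branch lengths B→-7/8, S→15/8; new cluster BS
  updated: d(BS,I)=12, d(BS,K)=18, d(BS,T)=13, d(BS,Z)=25/2
step 2: merge (BS,T) at d=13, Q=-103/2; branch lengths BS→119/12, T→37/12; new cluster BST
  updated: d(BST,I)=1, d(BST,K)=6, d(BST,Z)=23/4
step 3: merge (BST,K) at d=6, Q=-75/4; branch lengths BST→27/16, K→69/16; new cluster BKST
  updated: d(BKST,I)=0, d(BKST,Z)=27/8
step 4: merge (BKST,I) at d=0, Q=-35/8; branch lengths BKST→19/16, I→-19/16; new cluster BIKST
  updated: d(BIKST,Z)=35/16
step 5: merge (BIKST,Z) at d=35/16; branch lengths BIKST→35/32, Z→35/32; new cluster BIKSTZ
final tree: (((((B:-7/8,S:15/8):119/12,T:37/12):27/16,K:69/16):19/16,I:-19/16):35/32,Z:35/32)
total length: 355/16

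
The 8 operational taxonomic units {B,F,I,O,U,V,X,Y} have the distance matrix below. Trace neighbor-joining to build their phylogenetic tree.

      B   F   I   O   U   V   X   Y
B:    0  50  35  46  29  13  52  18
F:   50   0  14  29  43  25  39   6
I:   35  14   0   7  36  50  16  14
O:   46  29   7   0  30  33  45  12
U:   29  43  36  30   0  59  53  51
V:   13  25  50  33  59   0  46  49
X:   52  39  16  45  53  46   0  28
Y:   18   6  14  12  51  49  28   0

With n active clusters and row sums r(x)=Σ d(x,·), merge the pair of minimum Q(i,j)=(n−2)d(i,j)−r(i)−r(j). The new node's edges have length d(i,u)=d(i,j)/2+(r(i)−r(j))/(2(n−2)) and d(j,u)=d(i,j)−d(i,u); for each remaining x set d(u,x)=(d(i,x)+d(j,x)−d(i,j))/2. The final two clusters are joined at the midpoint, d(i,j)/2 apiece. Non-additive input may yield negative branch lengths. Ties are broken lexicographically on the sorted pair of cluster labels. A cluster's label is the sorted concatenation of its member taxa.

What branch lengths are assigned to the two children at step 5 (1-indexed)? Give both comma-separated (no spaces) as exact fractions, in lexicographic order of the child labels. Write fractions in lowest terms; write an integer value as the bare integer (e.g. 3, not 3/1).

171/32,237/32

iteration 1: select B,V (d=13, Q=-440); attach at lengths (23/6, 55/6); label the merged cluster BV
  updated: d(BV,F)=31, d(BV,I)=36, d(BV,O)=33, d(BV,U)=75/2, d(BV,X)=85/2, d(BV,Y)=27
iteration 2: select BV,U (d=75/2, Q=-270); attach at lengths (72/5, 231/10); label the merged cluster BUV
  updated: d(BUV,F)=73/4, d(BUV,I)=69/4, d(BUV,O)=51/4, d(BUV,X)=29, d(BUV,Y)=81/4
iteration 3: select F,Y (d=6, Q=-325/2); attach at lengths (25/4, -1/4); label the merged cluster FY
  updated: d(BUV,FY)=65/4, d(FY,I)=11, d(FY,O)=35/2, d(FY,X)=61/2
iteration 4: select I,X (d=16, Q=-495/4); attach at lengths (-85/24, 469/24); label the merged cluster IX
  updated: d(BUV,IX)=121/8, d(FY,IX)=51/4, d(IX,O)=18
iteration 5: select BUV,O (d=51/4, Q=-535/8); attach at lengths (171/32, 237/32); label the merged cluster BOUV
  updated: d(BOUV,FY)=21/2, d(BOUV,IX)=163/16
iteration 6: select BOUV,FY (d=21/2, Q=-535/16); attach at lengths (127/32, 209/32); label the merged cluster BFOUVY
  updated: d(BFOUVY,IX)=199/32
iteration 7: select BFOUVY,IX (d=199/32); attach at lengths (199/64, 199/64); label the merged cluster BFIOUVXY
final tree: (((((B:23/6,V:55/6):72/5,U:231/10):171/32,O:237/32):127/32,(F:25/4,Y:-1/4):209/32):199/64,(I:-85/24,X:469/24):199/64)
total length: 3263/32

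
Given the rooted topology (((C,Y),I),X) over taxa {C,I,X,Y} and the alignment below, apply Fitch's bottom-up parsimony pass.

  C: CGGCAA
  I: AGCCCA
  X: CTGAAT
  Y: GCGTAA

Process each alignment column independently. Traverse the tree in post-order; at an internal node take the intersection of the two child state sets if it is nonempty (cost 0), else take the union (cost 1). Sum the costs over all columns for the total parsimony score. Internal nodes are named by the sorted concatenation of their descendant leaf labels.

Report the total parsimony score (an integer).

9

[col 0] CY: children C:{C}, Y:{G} ∪→ {C,G}; cost 1
[col 0] CIY: children CY:{C,G}, I:{A} ∪→ {A,C,G}; cost 1
[col 0] CIXY: children CIY:{A,C,G}, X:{C} ∩→ {C}; cost 0
[col 1] CY: children C:{G}, Y:{C} ∪→ {C,G}; cost 1
[col 1] CIY: children CY:{C,G}, I:{G} ∩→ {G}; cost 0
[col 1] CIXY: children CIY:{G}, X:{T} ∪→ {G,T}; cost 1
[col 2] CY: children C:{G}, Y:{G} ∩→ {G}; cost 0
[col 2] CIY: children CY:{G}, I:{C} ∪→ {C,G}; cost 1
[col 2] CIXY: children CIY:{C,G}, X:{G} ∩→ {G}; cost 0
[col 3] CY: children C:{C}, Y:{T} ∪→ {C,T}; cost 1
[col 3] CIY: children CY:{C,T}, I:{C} ∩→ {C}; cost 0
[col 3] CIXY: children CIY:{C}, X:{A} ∪→ {A,C}; cost 1
[col 4] CY: children C:{A}, Y:{A} ∩→ {A}; cost 0
[col 4] CIY: children CY:{A}, I:{C} ∪→ {A,C}; cost 1
[col 4] CIXY: children CIY:{A,C}, X:{A} ∩→ {A}; cost 0
[col 5] CY: children C:{A}, Y:{A} ∩→ {A}; cost 0
[col 5] CIY: children CY:{A}, I:{A} ∩→ {A}; cost 0
[col 5] CIXY: children CIY:{A}, X:{T} ∪→ {A,T}; cost 1
per-site changes: [2, 2, 1, 2, 1, 1]; total = 9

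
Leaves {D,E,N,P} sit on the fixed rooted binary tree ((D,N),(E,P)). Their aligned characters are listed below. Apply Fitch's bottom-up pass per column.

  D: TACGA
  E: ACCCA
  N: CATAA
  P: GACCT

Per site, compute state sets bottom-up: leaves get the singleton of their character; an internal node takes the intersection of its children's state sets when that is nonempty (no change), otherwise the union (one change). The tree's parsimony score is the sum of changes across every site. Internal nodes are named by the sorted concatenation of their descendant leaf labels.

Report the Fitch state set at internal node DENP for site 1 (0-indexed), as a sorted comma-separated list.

A

[col 0] DN: children D:{T}, N:{C} ∪→ {C,T}; cost 1
[col 0] EP: children E:{A}, P:{G} ∪→ {A,G}; cost 1
[col 0] DENP: children DN:{C,T}, EP:{A,G} ∪→ {A,C,G,T}; cost 1
[col 1] DN: children D:{A}, N:{A} ∩→ {A}; cost 0
[col 1] EP: children E:{C}, P:{A} ∪→ {A,C}; cost 1
[col 1] DENP: children DN:{A}, EP:{A,C} ∩→ {A}; cost 0
[col 2] DN: children D:{C}, N:{T} ∪→ {C,T}; cost 1
[col 2] EP: children E:{C}, P:{C} ∩→ {C}; cost 0
[col 2] DENP: children DN:{C,T}, EP:{C} ∩→ {C}; cost 0
[col 3] DN: children D:{G}, N:{A} ∪→ {A,G}; cost 1
[col 3] EP: children E:{C}, P:{C} ∩→ {C}; cost 0
[col 3] DENP: children DN:{A,G}, EP:{C} ∪→ {A,C,G}; cost 1
[col 4] DN: children D:{A}, N:{A} ∩→ {A}; cost 0
[col 4] EP: children E:{A}, P:{T} ∪→ {A,T}; cost 1
[col 4] DENP: children DN:{A}, EP:{A,T} ∩→ {A}; cost 0
per-site changes: [3, 1, 1, 2, 1]; total = 8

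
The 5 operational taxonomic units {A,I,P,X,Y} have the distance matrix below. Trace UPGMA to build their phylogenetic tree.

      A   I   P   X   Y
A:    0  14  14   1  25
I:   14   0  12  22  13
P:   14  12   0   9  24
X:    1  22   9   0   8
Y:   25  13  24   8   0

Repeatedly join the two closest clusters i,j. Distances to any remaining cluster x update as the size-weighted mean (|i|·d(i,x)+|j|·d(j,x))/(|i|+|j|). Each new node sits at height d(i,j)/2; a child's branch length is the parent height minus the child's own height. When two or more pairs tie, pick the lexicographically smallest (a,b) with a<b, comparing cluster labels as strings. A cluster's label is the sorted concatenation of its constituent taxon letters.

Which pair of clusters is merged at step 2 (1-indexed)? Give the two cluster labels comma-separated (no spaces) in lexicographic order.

1. join A+X (d=1) ⇒ AX; edges |A|=1/2, |X|=1/2
  updated: d(AX,I)=18, d(AX,P)=23/2, d(AX,Y)=33/2
2. join AX+P (d=23/2) ⇒ APX; edges |AX|=21/4, |P|=23/4
  updated: d(APX,I)=16, d(APX,Y)=19
3. join I+Y (d=13) ⇒ IY; edges |I|=13/2, |Y|=13/2
  updated: d(APX,IY)=35/2
4. join APX+IY (d=35/2) ⇒ AIPXY; edges |APX|=3, |IY|=9/4
final tree: (((A:1/2,X:1/2):21/4,P:23/4):3,(I:13/2,Y:13/2):9/4)
total length: 121/4

AX,P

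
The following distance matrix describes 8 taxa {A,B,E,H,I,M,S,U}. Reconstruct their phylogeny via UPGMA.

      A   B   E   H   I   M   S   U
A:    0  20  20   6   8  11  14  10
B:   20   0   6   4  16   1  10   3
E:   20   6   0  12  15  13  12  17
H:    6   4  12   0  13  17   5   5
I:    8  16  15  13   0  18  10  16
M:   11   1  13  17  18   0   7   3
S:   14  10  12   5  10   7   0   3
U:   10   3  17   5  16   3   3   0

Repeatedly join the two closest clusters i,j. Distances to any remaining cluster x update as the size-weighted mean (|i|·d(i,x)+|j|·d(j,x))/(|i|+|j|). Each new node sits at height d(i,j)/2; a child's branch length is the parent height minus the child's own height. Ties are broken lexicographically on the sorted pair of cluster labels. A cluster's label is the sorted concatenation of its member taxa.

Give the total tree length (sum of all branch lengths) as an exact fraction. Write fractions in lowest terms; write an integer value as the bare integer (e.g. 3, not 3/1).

1. join B+M (d=1) ⇒ BM; edges |B|=1/2, |M|=1/2
  updated: d(A,BM)=31/2, d(BM,E)=19/2, d(BM,H)=21/2, d(BM,I)=17, d(BM,S)=17/2, d(BM,U)=3
2. join BM+U (d=3) ⇒ BMU; edges |BM|=1, |U|=3/2
  updated: d(A,BMU)=41/3, d(BMU,E)=12, d(BMU,H)=26/3, d(BMU,I)=50/3, d(BMU,S)=20/3
3. join H+S (d=5) ⇒ HS; edges |H|=5/2, |S|=5/2
  updated: d(A,HS)=10, d(BMU,HS)=23/3, d(E,HS)=12, d(HS,I)=23/2
4. join BMU+HS (d=23/3) ⇒ BHMSU; edges |BMU|=7/3, |HS|=4/3
  updated: d(A,BHMSU)=61/5, d(BHMSU,E)=12, d(BHMSU,I)=73/5
5. join A+I (d=8) ⇒ AI; edges |A|=4, |I|=4
  updated: d(AI,BHMSU)=67/5, d(AI,E)=35/2
6. join BHMSU+E (d=12) ⇒ BEHMSU; edges |BHMSU|=13/6, |E|=6
  updated: d(AI,BEHMSU)=169/12
7. join AI+BEHMSU (d=169/12) ⇒ ABEHIMSU; edges |AI|=73/24, |BEHMSU|=25/24
final tree: ((A:4,I:4):73/24,((((B:1/2,M:1/2):1,U:3/2):7/3,(H:5/2,S:5/2):4/3):13/6,E:6):25/24)
total length: 389/12

389/12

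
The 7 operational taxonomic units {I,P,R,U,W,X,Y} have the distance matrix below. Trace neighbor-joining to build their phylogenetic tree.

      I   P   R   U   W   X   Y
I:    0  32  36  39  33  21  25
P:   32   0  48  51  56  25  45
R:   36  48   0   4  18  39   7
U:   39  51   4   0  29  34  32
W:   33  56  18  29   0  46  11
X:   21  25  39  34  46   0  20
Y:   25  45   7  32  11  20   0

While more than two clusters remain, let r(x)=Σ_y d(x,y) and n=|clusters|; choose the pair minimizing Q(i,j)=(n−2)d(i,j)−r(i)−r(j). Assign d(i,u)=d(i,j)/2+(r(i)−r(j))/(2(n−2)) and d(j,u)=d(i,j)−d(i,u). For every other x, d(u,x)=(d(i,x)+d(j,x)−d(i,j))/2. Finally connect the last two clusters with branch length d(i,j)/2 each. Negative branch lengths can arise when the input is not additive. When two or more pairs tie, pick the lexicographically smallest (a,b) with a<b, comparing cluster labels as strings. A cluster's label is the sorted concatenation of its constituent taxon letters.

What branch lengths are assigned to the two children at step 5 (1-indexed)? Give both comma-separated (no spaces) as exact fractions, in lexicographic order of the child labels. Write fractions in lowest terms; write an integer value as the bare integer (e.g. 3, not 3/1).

1. join R+U (d=4, Q=-321) ⇒ RU; edges |R|=-17/10, |U|=57/10
  updated: d(I,RU)=71/2, d(P,RU)=95/2, d(RU,W)=43/2, d(RU,X)=69/2, d(RU,Y)=35/2
2. join P+X (d=25, Q=-252) ⇒ PX; edges |P|=159/8, |X|=41/8
  updated: d(I,PX)=14, d(PX,RU)=57/2, d(PX,W)=77/2, d(PX,Y)=20
3. join I+PX (d=14, Q=-333/2) ⇒ IPX; edges |I|=97/12, |PX|=71/12
  updated: d(IPX,RU)=25, d(IPX,W)=115/4, d(IPX,Y)=31/2
4. join IPX+RU (d=25, Q=-333/4) ⇒ IPRUX; edges |IPX|=221/16, |RU|=179/16
  updated: d(IPRUX,W)=101/8, d(IPRUX,Y)=4
5. join IPRUX+W (d=101/8, Q=-221/8) ⇒ IPRUWX; edges |IPRUX|=45/16, |W|=157/16
  updated: d(IPRUWX,Y)=19/16
6. join IPRUWX+Y (d=19/16) ⇒ IPRUWXY; edges |IPRUWX|=19/32, |Y|=19/32
final tree: ((((I:97/12,(P:159/8,X:41/8):71/12):221/16,(R:-17/10,U:57/10):179/16):45/16,W:157/16):19/32,Y:19/32)
total length: 1309/16

45/16,157/16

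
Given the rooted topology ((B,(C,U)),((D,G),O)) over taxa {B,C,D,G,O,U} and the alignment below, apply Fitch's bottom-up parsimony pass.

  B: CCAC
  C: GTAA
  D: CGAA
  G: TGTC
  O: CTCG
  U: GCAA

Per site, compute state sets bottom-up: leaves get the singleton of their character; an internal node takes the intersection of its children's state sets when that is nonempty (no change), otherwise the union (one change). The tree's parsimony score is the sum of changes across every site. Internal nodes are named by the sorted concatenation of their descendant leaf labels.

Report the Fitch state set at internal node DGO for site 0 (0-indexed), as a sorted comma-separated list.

CU@0: {G} ∩ {G} = {G} (intersection, +0)
BCU@0: {C} ∪ {G} = {C,G} (union, +1)
DG@0: {C} ∪ {T} = {C,T} (union, +1)
DGO@0: {C,T} ∩ {C} = {C} (intersection, +0)
BCDGOU@0: {C,G} ∩ {C} = {C} (intersection, +0)
CU@1: {T} ∪ {C} = {C,T} (union, +1)
BCU@1: {C} ∩ {C,T} = {C} (intersection, +0)
DG@1: {G} ∩ {G} = {G} (intersection, +0)
DGO@1: {G} ∪ {T} = {G,T} (union, +1)
BCDGOU@1: {C} ∪ {G,T} = {C,G,T} (union, +1)
CU@2: {A} ∩ {A} = {A} (intersection, +0)
BCU@2: {A} ∩ {A} = {A} (intersection, +0)
DG@2: {A} ∪ {T} = {A,T} (union, +1)
DGO@2: {A,T} ∪ {C} = {A,C,T} (union, +1)
BCDGOU@2: {A} ∩ {A,C,T} = {A} (intersection, +0)
CU@3: {A} ∩ {A} = {A} (intersection, +0)
BCU@3: {C} ∪ {A} = {A,C} (union, +1)
DG@3: {A} ∪ {C} = {A,C} (union, +1)
DGO@3: {A,C} ∪ {G} = {A,C,G} (union, +1)
BCDGOU@3: {A,C} ∩ {A,C,G} = {A,C} (intersection, +0)
per-site changes: [2, 3, 2, 3]; total = 10

C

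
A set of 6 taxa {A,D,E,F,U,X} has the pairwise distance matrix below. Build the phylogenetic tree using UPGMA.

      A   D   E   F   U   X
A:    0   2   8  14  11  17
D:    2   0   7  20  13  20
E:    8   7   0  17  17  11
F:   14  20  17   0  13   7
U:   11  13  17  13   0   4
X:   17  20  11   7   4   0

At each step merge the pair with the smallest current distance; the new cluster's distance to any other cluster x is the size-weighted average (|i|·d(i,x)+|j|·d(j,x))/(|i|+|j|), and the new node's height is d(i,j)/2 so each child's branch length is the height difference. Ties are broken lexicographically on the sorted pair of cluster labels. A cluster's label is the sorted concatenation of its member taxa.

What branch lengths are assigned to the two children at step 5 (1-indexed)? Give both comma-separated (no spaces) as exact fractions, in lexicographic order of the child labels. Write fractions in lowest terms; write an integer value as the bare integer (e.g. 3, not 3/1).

iteration 1: select A,D (d=2); attach at lengths (1, 1); label the merged cluster AD
  updated: d(AD,E)=15/2, d(AD,F)=17, d(AD,U)=12, d(AD,X)=37/2
iteration 2: select U,X (d=4); attach at lengths (2, 2); label the merged cluster UX
  updated: d(AD,UX)=61/4, d(E,UX)=14, d(F,UX)=10
iteration 3: select AD,E (d=15/2); attach at lengths (11/4, 15/4); label the merged cluster ADE
  updated: d(ADE,F)=17, d(ADE,UX)=89/6
iteration 4: select F,UX (d=10); attach at lengths (5, 3); label the merged cluster FUX
  updated: d(ADE,FUX)=140/9
iteration 5: select ADE,FUX (d=140/9); attach at lengths (145/36, 25/9); label the merged cluster ADEFUX
final tree: (((A:1,D:1):11/4,E:15/4):145/36,(F:5,(U:2,X:2):3):25/9)
total length: 983/36

145/36,25/9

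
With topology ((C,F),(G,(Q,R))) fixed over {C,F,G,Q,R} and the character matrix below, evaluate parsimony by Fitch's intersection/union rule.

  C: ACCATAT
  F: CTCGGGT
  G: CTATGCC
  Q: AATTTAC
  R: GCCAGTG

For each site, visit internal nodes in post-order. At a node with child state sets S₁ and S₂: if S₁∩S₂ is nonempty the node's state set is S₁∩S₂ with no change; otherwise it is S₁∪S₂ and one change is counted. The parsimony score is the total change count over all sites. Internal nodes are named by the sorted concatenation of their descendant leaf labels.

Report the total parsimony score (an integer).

18

CF@0: {A} ∪ {C} = {A,C} (union, +1)
QR@0: {A} ∪ {G} = {A,G} (union, +1)
GQR@0: {C} ∪ {A,G} = {A,C,G} (union, +1)
CFGQR@0: {A,C} ∩ {A,C,G} = {A,C} (intersection, +0)
CF@1: {C} ∪ {T} = {C,T} (union, +1)
QR@1: {A} ∪ {C} = {A,C} (union, +1)
GQR@1: {T} ∪ {A,C} = {A,C,T} (union, +1)
CFGQR@1: {C,T} ∩ {A,C,T} = {C,T} (intersection, +0)
CF@2: {C} ∩ {C} = {C} (intersection, +0)
QR@2: {T} ∪ {C} = {C,T} (union, +1)
GQR@2: {A} ∪ {C,T} = {A,C,T} (union, +1)
CFGQR@2: {C} ∩ {A,C,T} = {C} (intersection, +0)
CF@3: {A} ∪ {G} = {A,G} (union, +1)
QR@3: {T} ∪ {A} = {A,T} (union, +1)
GQR@3: {T} ∩ {A,T} = {T} (intersection, +0)
CFGQR@3: {A,G} ∪ {T} = {A,G,T} (union, +1)
CF@4: {T} ∪ {G} = {G,T} (union, +1)
QR@4: {T} ∪ {G} = {G,T} (union, +1)
GQR@4: {G} ∩ {G,T} = {G} (intersection, +0)
CFGQR@4: {G,T} ∩ {G} = {G} (intersection, +0)
CF@5: {A} ∪ {G} = {A,G} (union, +1)
QR@5: {A} ∪ {T} = {A,T} (union, +1)
GQR@5: {C} ∪ {A,T} = {A,C,T} (union, +1)
CFGQR@5: {A,G} ∩ {A,C,T} = {A} (intersection, +0)
CF@6: {T} ∩ {T} = {T} (intersection, +0)
QR@6: {C} ∪ {G} = {C,G} (union, +1)
GQR@6: {C} ∩ {C,G} = {C} (intersection, +0)
CFGQR@6: {T} ∪ {C} = {C,T} (union, +1)
per-site changes: [3, 3, 2, 3, 2, 3, 2]; total = 18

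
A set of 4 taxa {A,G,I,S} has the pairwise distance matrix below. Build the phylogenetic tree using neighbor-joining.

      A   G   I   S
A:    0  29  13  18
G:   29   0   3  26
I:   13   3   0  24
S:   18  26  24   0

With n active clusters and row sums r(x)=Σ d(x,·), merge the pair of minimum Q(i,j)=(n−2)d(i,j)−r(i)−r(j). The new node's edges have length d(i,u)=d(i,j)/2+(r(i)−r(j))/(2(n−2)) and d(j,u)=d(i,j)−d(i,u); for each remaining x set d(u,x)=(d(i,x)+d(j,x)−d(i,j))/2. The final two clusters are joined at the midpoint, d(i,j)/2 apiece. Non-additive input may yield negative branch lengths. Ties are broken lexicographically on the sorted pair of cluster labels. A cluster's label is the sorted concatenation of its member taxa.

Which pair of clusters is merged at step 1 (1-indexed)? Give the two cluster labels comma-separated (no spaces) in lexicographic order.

iteration 1: select A,S (d=18, Q=-92); attach at lengths (7, 11); label the merged cluster AS
  updated: d(AS,G)=37/2, d(AS,I)=19/2
iteration 2: select AS,G (d=37/2, Q=-31); attach at lengths (25/2, 6); label the merged cluster AGS
  updated: d(AGS,I)=-3
iteration 3: select AGS,I (d=-3); attach at lengths (-3/2, -3/2); label the merged cluster AGIS
final tree: (((A:7,S:11):25/2,G:6):-3/2,I:-3/2)
total length: 67/2

A,S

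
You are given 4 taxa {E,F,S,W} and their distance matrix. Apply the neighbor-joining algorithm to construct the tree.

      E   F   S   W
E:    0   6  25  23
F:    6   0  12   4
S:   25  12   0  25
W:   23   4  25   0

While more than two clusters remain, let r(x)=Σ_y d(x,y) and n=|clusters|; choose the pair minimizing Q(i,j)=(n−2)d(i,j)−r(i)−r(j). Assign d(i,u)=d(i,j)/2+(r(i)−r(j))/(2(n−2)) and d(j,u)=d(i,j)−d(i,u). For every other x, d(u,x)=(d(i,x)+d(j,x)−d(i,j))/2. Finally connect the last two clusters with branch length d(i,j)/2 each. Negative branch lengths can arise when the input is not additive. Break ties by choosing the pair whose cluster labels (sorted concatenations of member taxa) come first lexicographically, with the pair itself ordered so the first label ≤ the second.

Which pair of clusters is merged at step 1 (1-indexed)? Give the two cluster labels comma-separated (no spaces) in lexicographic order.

step 1: merge (E,S) at d=25, Q=-66; branch lengths E→21/2, S→29/2; new cluster ES
  updated: d(ES,F)=-7/2, d(ES,W)=23/2
step 2: merge (ES,F) at d=-7/2, Q=-12; branch lengths ES→2, F→-11/2; new cluster EFS
  updated: d(EFS,W)=19/2
step 3: merge (EFS,W) at d=19/2; branch lengths EFS→19/4, W→19/4; new cluster EFSW
final tree: (((E:21/2,S:29/2):2,F:-11/2):19/4,W:19/4)
total length: 31

E,S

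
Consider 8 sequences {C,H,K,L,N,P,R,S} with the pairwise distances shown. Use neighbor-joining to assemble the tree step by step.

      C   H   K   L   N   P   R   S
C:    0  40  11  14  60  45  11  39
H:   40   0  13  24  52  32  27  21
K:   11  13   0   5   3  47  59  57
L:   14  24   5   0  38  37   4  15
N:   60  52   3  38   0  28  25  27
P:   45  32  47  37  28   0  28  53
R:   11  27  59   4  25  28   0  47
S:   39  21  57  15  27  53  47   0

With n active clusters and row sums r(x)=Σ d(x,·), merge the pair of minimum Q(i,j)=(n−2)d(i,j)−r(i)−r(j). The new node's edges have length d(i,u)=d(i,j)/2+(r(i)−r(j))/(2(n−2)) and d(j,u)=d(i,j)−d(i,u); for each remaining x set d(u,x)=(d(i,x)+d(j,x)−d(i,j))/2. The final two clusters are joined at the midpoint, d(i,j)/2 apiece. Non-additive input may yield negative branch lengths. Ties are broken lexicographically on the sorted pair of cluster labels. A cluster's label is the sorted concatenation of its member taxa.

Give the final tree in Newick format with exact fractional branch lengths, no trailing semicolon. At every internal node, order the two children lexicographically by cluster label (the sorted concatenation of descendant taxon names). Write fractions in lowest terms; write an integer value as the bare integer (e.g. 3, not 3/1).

(((((C:161/20,R:59/20):59/12,L:-17/12):215/32,(H:53/8,S:115/8):229/32):111/32,(K:-5/3,N:14/3):457/32):695/64,P:695/64)

step 1: merge (K,N) at d=3, Q=-410; branch lengths K→-5/3, N→14/3; new cluster KN
  updated: d(C,KN)=34, d(H,KN)=31, d(KN,L)=20, d(KN,P)=36, d(KN,R)=81/2, d(KN,S)=81/2
step 2: merge (C,R) at d=11, Q=-571/2; branch lengths C→161/20, R→59/20; new cluster CR
  updated: d(CR,H)=28, d(CR,KN)=127/4, d(CR,L)=7/2, d(CR,P)=31, d(CR,S)=75/2
step 3: merge (H,S) at d=21, Q=-219; branch lengths H→53/8, S→115/8; new cluster HS
  updated: d(CR,HS)=89/4, d(HS,KN)=101/4, d(HS,L)=9, d(HS,P)=32
step 4: merge (CR,L) at d=7/2, Q=-295/2; branch lengths CR→59/12, L→-17/12; new cluster CLR
  updated: d(CLR,HS)=111/8, d(CLR,KN)=193/8, d(CLR,P)=129/4
step 5: merge (CLR,HS) at d=111/8, Q=-909/8; branch lengths CLR→215/32, HS→229/32; new cluster CHLRS
  updated: d(CHLRS,KN)=71/4, d(CHLRS,P)=403/16
step 6: merge (CHLRS,KN) at d=71/4, Q=-1263/16; branch lengths CHLRS→111/32, KN→457/32; new cluster CHKLNRS
  updated: d(CHKLNRS,P)=695/32
step 7: merge (CHKLNRS,P) at d=695/32; branch lengths CHKLNRS→695/64, P→695/64; new cluster CHKLNPRS
final tree: (((((C:161/20,R:59/20):59/12,L:-17/12):215/32,(H:53/8,S:115/8):229/32):111/32,(K:-5/3,N:14/3):457/32):695/64,P:695/64)
total length: 2939/32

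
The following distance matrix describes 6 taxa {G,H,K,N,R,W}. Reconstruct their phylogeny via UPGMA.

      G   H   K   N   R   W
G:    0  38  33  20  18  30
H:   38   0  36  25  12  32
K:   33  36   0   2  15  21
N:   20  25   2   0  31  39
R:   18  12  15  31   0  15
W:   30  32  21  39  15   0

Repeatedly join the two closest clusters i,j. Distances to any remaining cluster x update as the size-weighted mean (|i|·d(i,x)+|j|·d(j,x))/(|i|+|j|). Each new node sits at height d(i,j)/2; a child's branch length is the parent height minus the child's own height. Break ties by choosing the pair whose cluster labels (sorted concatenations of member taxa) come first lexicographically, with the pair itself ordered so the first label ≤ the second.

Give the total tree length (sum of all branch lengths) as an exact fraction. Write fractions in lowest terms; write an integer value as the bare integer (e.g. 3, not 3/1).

541/9

step 1: merge (K,N) at d=2; branch lengths K→1, N→1; new cluster KN
  updated: d(G,KN)=53/2, d(H,KN)=61/2, d(KN,R)=23, d(KN,W)=30
step 2: merge (H,R) at d=12; branch lengths H→6, R→6; new cluster HR
  updated: d(G,HR)=28, d(HR,KN)=107/4, d(HR,W)=47/2
step 3: merge (HR,W) at d=47/2; branch lengths HR→23/4, W→47/4; new cluster HRW
  updated: d(G,HRW)=86/3, d(HRW,KN)=167/6
step 4: merge (G,KN) at d=53/2; branch lengths G→53/4, KN→49/4; new cluster GKN
  updated: d(GKN,HRW)=253/9
step 5: merge (GKN,HRW) at d=253/9; branch lengths GKN→29/36, HRW→83/36; new cluster GHKNRW
final tree: ((G:53/4,(K:1,N:1):49/4):29/36,((H:6,R:6):23/4,W:47/4):83/36)
total length: 541/9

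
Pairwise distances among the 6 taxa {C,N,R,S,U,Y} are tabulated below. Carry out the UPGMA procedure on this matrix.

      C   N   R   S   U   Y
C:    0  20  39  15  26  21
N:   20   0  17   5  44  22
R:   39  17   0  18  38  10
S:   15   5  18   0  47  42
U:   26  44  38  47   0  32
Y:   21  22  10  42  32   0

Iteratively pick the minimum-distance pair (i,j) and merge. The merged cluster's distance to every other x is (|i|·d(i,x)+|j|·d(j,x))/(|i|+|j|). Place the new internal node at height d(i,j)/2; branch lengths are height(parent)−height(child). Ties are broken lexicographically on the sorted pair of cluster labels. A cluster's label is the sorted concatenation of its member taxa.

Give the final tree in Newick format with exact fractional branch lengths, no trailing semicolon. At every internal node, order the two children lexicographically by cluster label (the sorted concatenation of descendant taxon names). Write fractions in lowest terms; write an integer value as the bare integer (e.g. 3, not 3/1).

step 1: merge (N,S) at d=5; branch lengths N→5/2, S→5/2; new cluster NS
  updated: d(C,NS)=35/2, d(NS,R)=35/2, d(NS,U)=91/2, d(NS,Y)=32
step 2: merge (R,Y) at d=10; branch lengths R→5, Y→5; new cluster RY
  updated: d(C,RY)=30, d(NS,RY)=99/4, d(RY,U)=35
step 3: merge (C,NS) at d=35/2; branch lengths C→35/4, NS→25/4; new cluster CNS
  updated: d(CNS,RY)=53/2, d(CNS,U)=39
step 4: merge (CNS,RY) at d=53/2; branch lengths CNS→9/2, RY→33/4; new cluster CNRSY
  updated: d(CNRSY,U)=187/5
step 5: merge (CNRSY,U) at d=187/5; branch lengths CNRSY→109/20, U→187/10; new cluster CNRSUY
final tree: (((C:35/4,(N:5/2,S:5/2):25/4):9/2,(R:5,Y:5):33/4):109/20,U:187/10)
total length: 669/10

(((C:35/4,(N:5/2,S:5/2):25/4):9/2,(R:5,Y:5):33/4):109/20,U:187/10)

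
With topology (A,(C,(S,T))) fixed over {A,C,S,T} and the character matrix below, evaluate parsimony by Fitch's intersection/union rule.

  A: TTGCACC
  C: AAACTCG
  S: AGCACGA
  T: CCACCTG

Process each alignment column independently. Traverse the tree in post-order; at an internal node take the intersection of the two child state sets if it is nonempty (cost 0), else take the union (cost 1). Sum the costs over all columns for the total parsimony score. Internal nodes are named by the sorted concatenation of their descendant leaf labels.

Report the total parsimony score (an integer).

14

site 0, node ST: S={A} ∪ T={C} → {A,C} (+1)
site 0, node CST: C={A} ∩ ST={A,C} → {A} (+0)
site 0, node ACST: A={T} ∪ CST={A} → {A,T} (+1)
site 1, node ST: S={G} ∪ T={C} → {C,G} (+1)
site 1, node CST: C={A} ∪ ST={C,G} → {A,C,G} (+1)
site 1, node ACST: A={T} ∪ CST={A,C,G} → {A,C,G,T} (+1)
site 2, node ST: S={C} ∪ T={A} → {A,C} (+1)
site 2, node CST: C={A} ∩ ST={A,C} → {A} (+0)
site 2, node ACST: A={G} ∪ CST={A} → {A,G} (+1)
site 3, node ST: S={A} ∪ T={C} → {A,C} (+1)
site 3, node CST: C={C} ∩ ST={A,C} → {C} (+0)
site 3, node ACST: A={C} ∩ CST={C} → {C} (+0)
site 4, node ST: S={C} ∩ T={C} → {C} (+0)
site 4, node CST: C={T} ∪ ST={C} → {C,T} (+1)
site 4, node ACST: A={A} ∪ CST={C,T} → {A,C,T} (+1)
site 5, node ST: S={G} ∪ T={T} → {G,T} (+1)
site 5, node CST: C={C} ∪ ST={G,T} → {C,G,T} (+1)
site 5, node ACST: A={C} ∩ CST={C,G,T} → {C} (+0)
site 6, node ST: S={A} ∪ T={G} → {A,G} (+1)
site 6, node CST: C={G} ∩ ST={A,G} → {G} (+0)
site 6, node ACST: A={C} ∪ CST={G} → {C,G} (+1)
per-site changes: [2, 3, 2, 1, 2, 2, 2]; total = 14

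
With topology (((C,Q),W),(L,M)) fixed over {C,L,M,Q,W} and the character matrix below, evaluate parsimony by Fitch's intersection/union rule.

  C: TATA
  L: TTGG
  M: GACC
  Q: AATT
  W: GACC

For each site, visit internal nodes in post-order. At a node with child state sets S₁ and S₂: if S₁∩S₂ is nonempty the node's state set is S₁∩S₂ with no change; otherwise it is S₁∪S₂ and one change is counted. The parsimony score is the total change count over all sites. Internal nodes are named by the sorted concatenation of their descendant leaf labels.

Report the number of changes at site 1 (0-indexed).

site 0, node CQ: C={T} ∪ Q={A} → {A,T} (+1)
site 0, node CQW: CQ={A,T} ∪ W={G} → {A,G,T} (+1)
site 0, node LM: L={T} ∪ M={G} → {G,T} (+1)
site 0, node CLMQW: CQW={A,G,T} ∩ LM={G,T} → {G,T} (+0)
site 1, node CQ: C={A} ∩ Q={A} → {A} (+0)
site 1, node CQW: CQ={A} ∩ W={A} → {A} (+0)
site 1, node LM: L={T} ∪ M={A} → {A,T} (+1)
site 1, node CLMQW: CQW={A} ∩ LM={A,T} → {A} (+0)
site 2, node CQ: C={T} ∩ Q={T} → {T} (+0)
site 2, node CQW: CQ={T} ∪ W={C} → {C,T} (+1)
site 2, node LM: L={G} ∪ M={C} → {C,G} (+1)
site 2, node CLMQW: CQW={C,T} ∩ LM={C,G} → {C} (+0)
site 3, node CQ: C={A} ∪ Q={T} → {A,T} (+1)
site 3, node CQW: CQ={A,T} ∪ W={C} → {A,C,T} (+1)
site 3, node LM: L={G} ∪ M={C} → {C,G} (+1)
site 3, node CLMQW: CQW={A,C,T} ∩ LM={C,G} → {C} (+0)
per-site changes: [3, 1, 2, 3]; total = 9

1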